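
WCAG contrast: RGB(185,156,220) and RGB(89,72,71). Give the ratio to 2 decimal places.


Linearize each sRGB channel c=v/255: c/12.92 if c ≤ 0.04045 else ((c+0.055)/1.055)^2.4
L = 0.2126×R_lin + 0.7152×G_lin + 0.0722×B_lin
Color 1 (185,156,220):
  R=185: 185/255≈0.7255 > 0.04045 → ((0.7255+0.055)/1.055)^2.4 ≈ 0.48515
  G=156: 156/255≈0.6118 > 0.04045 → ((0.6118+0.055)/1.055)^2.4 ≈ 0.33245
  B=220: 220/255≈0.8627 > 0.04045 → ((0.8627+0.055)/1.055)^2.4 ≈ 0.71569
  L1 = 0.2126×0.48515 + 0.7152×0.33245 + 0.0722×0.71569 ≈ 0.39259
Color 2 (89,72,71):
  R=89: 89/255≈0.3490 > 0.04045 → ((0.3490+0.055)/1.055)^2.4 ≈ 0.09990
  G=72: 72/255≈0.2824 > 0.04045 → ((0.2824+0.055)/1.055)^2.4 ≈ 0.06480
  B=71: 71/255≈0.2784 > 0.04045 → ((0.2784+0.055)/1.055)^2.4 ≈ 0.06301
  L2 = 0.2126×0.09990 + 0.7152×0.06480 + 0.0722×0.06301 ≈ 0.07214
Lighter = 0.39259, Darker = 0.07214
Ratio = (L_lighter + 0.05) / (L_darker + 0.05)
Ratio = (0.39259 + 0.05) / (0.07214 + 0.05) = 0.44259 / 0.12214 ≈ 3.6237
Ratio ≈ 3.62:1


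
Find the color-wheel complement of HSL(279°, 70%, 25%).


Complement = opposite side of color wheel = hue + 180°
H' = (279 + 180) mod 360 = 99°
S and L unchanged.
= HSL(99°, 70%, 25%)


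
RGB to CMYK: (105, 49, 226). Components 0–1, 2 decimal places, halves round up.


R'=105/255≈0.4118, G'=49/255≈0.1922, B'=226/255≈0.8863
K = 1 - max(R',G',B') = 1 - 226/255 = 29/255 = 0.11372… → 0.11
(1-R'-K)/(1-K) simplifies to (max-R)/max with max = 226:
C = (226-105)/226 = 121/226 = 0.53539… → 0.54
M = (226-49)/226 = 177/226 = 0.78318… → 0.78
Y = (226-226)/226 = 0/226 = 0 → 0.00
= CMYK(0.54, 0.78, 0.00, 0.11)


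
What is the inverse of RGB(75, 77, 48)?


Invert: (255-R, 255-G, 255-B)
R: 255-75 = 180
G: 255-77 = 178
B: 255-48 = 207
= RGB(180, 178, 207)


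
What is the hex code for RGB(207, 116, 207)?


R = 207 → CF (hex)
G = 116 → 74 (hex)
B = 207 → CF (hex)
Hex = #CF74CF


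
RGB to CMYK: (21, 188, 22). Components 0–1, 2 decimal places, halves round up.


R'=21/255≈0.0824, G'=188/255≈0.7373, B'=22/255≈0.0863
K = 1 - max(R',G',B') = 1 - 188/255 = 67/255 = 0.26274… → 0.26
(1-R'-K)/(1-K) simplifies to (max-R)/max with max = 188:
C = (188-21)/188 = 167/188 = 0.88829… → 0.89
M = (188-188)/188 = 0/188 = 0 → 0.00
Y = (188-22)/188 = 166/188 = 0.88297… → 0.88
= CMYK(0.89, 0.00, 0.88, 0.26)


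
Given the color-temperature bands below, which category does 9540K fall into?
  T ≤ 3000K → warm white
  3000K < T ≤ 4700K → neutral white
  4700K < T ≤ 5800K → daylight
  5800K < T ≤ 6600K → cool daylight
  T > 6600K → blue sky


Temperature: 9540K
9540K > 6600K → blue sky
Classification: blue sky


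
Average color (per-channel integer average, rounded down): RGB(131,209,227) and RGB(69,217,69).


Midpoint: each channel = ⌊(C₁+C₂)/2⌋
R: ⌊(131+69)/2⌋ = 100
G: ⌊(209+217)/2⌋ = 213
B: ⌊(227+69)/2⌋ = 148
= RGB(100, 213, 148)


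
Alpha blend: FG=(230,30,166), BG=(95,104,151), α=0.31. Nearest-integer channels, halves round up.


C = α×F + (1-α)×B, with 1-α = 0.69
R: 0.31×230 + 0.69×95 = 71.30 + 65.55 = 136.85 → 137
G: 0.31×30 + 0.69×104 = 9.30 + 71.76 = 81.06 → 81
B: 0.31×166 + 0.69×151 = 51.46 + 104.19 = 155.65 → 156
= RGB(137, 81, 156)


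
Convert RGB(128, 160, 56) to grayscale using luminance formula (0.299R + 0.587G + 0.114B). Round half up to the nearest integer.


Gray = 0.299×R + 0.587×G + 0.114×B
Gray = 0.299×128 + 0.587×160 + 0.114×56
Gray = 38.272 + 93.920 + 6.384
Gray = 138.576 → round half up → 139
Gray = 139


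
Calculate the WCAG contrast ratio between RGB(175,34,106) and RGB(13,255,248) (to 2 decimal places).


Linearize each sRGB channel c=v/255: c/12.92 if c ≤ 0.04045 else ((c+0.055)/1.055)^2.4
L = 0.2126×R_lin + 0.7152×G_lin + 0.0722×B_lin
Color 1 (175,34,106):
  R=175: 175/255≈0.6863 > 0.04045 → ((0.6863+0.055)/1.055)^2.4 ≈ 0.42869
  G=34: 34/255≈0.1333 > 0.04045 → ((0.1333+0.055)/1.055)^2.4 ≈ 0.01600
  B=106: 106/255≈0.4157 > 0.04045 → ((0.4157+0.055)/1.055)^2.4 ≈ 0.14413
  L1 = 0.2126×0.42869 + 0.7152×0.01600 + 0.0722×0.14413 ≈ 0.11299
Color 2 (13,255,248):
  R=13: 13/255≈0.0510 > 0.04045 → ((0.0510+0.055)/1.055)^2.4 ≈ 0.00402
  G=255: 255/255≈1.0000 > 0.04045 → ((1.0000+0.055)/1.055)^2.4 ≈ 1.00000
  B=248: 248/255≈0.9725 > 0.04045 → ((0.9725+0.055)/1.055)^2.4 ≈ 0.93869
  L2 = 0.2126×0.00402 + 0.7152×1.00000 + 0.0722×0.93869 ≈ 0.78383
Lighter = 0.78383, Darker = 0.11299
Ratio = (L_lighter + 0.05) / (L_darker + 0.05)
Ratio = (0.78383 + 0.05) / (0.11299 + 0.05) = 0.83383 / 0.16299 ≈ 5.1159
Ratio ≈ 5.12:1


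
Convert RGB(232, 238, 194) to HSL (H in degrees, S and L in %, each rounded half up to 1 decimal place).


Normalize: R'=232/255≈0.9098, G'=238/255≈0.9333, B'=194/255≈0.7608
Max=238/255, Min=194/255, Δ=Max-Min=44/255
L = (Max+Min)/2 = (238+194)/510 = 432/510 = 0.84705… → L = 84.7%
L > 0.5 → S = Δ/(2-Max-Min) = 44/(510-238-194) = 44/78 = 0.56410… → S = 56.4%
(the 1/255 factors cancel in S and H, so raw channel differences can be used)
Max is G' → H = 60 × ((B-R)/Δ + 2) = 60 × ((194-232)/44 + 2)
  -38/44 + 2 = -0.8636… + 2 = 1.1363…
  H = 60 × 1.1363… = 68.181…° → H = 68.2°
= HSL(68.2°, 56.4%, 84.7%)


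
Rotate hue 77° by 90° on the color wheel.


New hue = (H + rotation) mod 360
New hue = (77 + 90) mod 360
= 167 mod 360
= 167°


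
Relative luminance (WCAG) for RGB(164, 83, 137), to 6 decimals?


Linearize each channel (sRGB transfer function): c = v/255; c_lin = c/12.92 if c ≤ 0.04045, else ((c+0.055)/1.055)^2.4
  R: 164/255 ≈ 0.643137 > 0.04045 → ((0.643137+0.055)/1.055)^2.4 ≈ 0.371238
  G: 83/255 ≈ 0.325490 > 0.04045 → ((0.325490+0.055)/1.055)^2.4 ≈ 0.086500
  B: 137/255 ≈ 0.537255 > 0.04045 → ((0.537255+0.055)/1.055)^2.4 ≈ 0.250158
R_lin = 0.371238, G_lin = 0.086500, B_lin = 0.250158
L = 0.2126×R + 0.7152×G + 0.0722×B
L = 0.2126×0.371238 + 0.7152×0.086500 + 0.0722×0.250158
L ≈ 0.158852


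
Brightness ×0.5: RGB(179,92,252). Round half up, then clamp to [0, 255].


Multiply each channel by 0.5, round half up, clamp to [0, 255]
R: 179×0.5 = 89.5 → round → 90
G: 92×0.5 = 46
B: 252×0.5 = 126
= RGB(90, 46, 126)


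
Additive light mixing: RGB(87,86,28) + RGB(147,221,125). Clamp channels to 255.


Additive: each channel = min(255, C₁+C₂)
R: 87+147 = 234 → 234
G: 86+221 = 307 → 255
B: 28+125 = 153 → 153
= RGB(234, 255, 153)


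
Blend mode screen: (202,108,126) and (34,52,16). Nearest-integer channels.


Screen: C = 255 - (255-A)×(255-B)/255, rounded to nearest integer
R: 255 - (255-202)×(255-34)/255 = 255 - 11713/255 ≈ 255 - 45.933 = 209.067 → 209
G: 255 - (255-108)×(255-52)/255 = 255 - 29841/255 ≈ 255 - 117.024 = 137.976 → 138
B: 255 - (255-126)×(255-16)/255 = 255 - 30831/255 ≈ 255 - 120.906 = 134.094 → 134
= RGB(209, 138, 134)


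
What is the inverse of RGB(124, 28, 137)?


Invert: (255-R, 255-G, 255-B)
R: 255-124 = 131
G: 255-28 = 227
B: 255-137 = 118
= RGB(131, 227, 118)


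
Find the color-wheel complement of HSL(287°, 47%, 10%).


Complement = opposite side of color wheel = hue + 180°
H' = (287 + 180) mod 360 = 107°
S and L unchanged.
= HSL(107°, 47%, 10%)


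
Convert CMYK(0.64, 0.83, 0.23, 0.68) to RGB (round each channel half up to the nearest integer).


R = 255 × (1-C) × (1-K) = 255 × 0.36 × 0.32 = 29.376 → 29
G = 255 × (1-M) × (1-K) = 255 × 0.17 × 0.32 = 13.872 → 14
B = 255 × (1-Y) × (1-K) = 255 × 0.77 × 0.32 = 62.832 → 63
= RGB(29, 14, 63)


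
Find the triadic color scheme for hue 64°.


Triadic: equally spaced at 120° intervals
H1 = 64°
H2 = (64 + 120) mod 360 = 184°
H3 = (64 + 240) mod 360 = 304°
Triadic = 64°, 184°, 304°


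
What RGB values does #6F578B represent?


6F → 111 (R)
57 → 87 (G)
8B → 139 (B)
= RGB(111, 87, 139)


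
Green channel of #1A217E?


Color: #1A217E
R = 1A = 26
G = 21 = 33
B = 7E = 126
Green = 33


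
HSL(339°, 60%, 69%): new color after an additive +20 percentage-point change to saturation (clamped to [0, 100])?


Original S = 60%
Adjustment = +20 percentage points
New S = 60 + (20) = 80
Clamp to [0, 100] → 80
= HSL(339°, 80%, 69%)


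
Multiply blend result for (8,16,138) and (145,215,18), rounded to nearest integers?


Multiply: C = A×B/255, rounded to nearest integer
R: 8×145/255 = 1160/255 ≈ 4.549 → 5
G: 16×215/255 = 3440/255 ≈ 13.490 → 13
B: 138×18/255 = 2484/255 ≈ 9.741 → 10
= RGB(5, 13, 10)


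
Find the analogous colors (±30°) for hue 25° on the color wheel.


Base hue: 25°
Left analog: (25 - 30) mod 360 = 355°
Right analog: (25 + 30) mod 360 = 55°
Analogous hues = 355° and 55°


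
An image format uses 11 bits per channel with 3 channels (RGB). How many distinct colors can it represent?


Total bits = 11 bits/channel × 3 channels = 33 bits
Distinct colors = 2^33
= 8,589,934,592 colors


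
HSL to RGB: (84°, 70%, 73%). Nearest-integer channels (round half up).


H=84°, S=0.70, L=0.73
C = (1-|2L-1|)×S = (1-|0.46|)×0.70 = 0.378
H' = H/60 = 84/60 ≈ 1.4000; X = C×(1-|H' mod 2 - 1|) = 0.2268
m = L - C/2 = 0.73 - 0.189 = 0.541
Sector ⌊H'⌋ = 1 → (R',G',B') = (0.2268, 0.378, 0.0)
RGB = ((R'+m)×255, (G'+m)×255, (B'+m)×255) = (195.789, 234.345, 137.955)
Round half up → RGB(196, 234, 138)


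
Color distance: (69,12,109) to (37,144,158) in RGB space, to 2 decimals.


d = √[(R₁-R₂)² + (G₁-G₂)² + (B₁-B₂)²]
d = √[(69-37)² + (12-144)² + (109-158)²]
d = √[1024 + 17424 + 2401]
d = √20849
d ≈ 144.39


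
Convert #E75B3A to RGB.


E7 → 231 (R)
5B → 91 (G)
3A → 58 (B)
= RGB(231, 91, 58)


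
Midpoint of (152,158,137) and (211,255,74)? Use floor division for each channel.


Midpoint: each channel = ⌊(C₁+C₂)/2⌋
R: ⌊(152+211)/2⌋ = 181
G: ⌊(158+255)/2⌋ = 206
B: ⌊(137+74)/2⌋ = 105
= RGB(181, 206, 105)


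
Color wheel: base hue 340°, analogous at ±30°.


Base hue: 340°
Left analog: (340 - 30) mod 360 = 310°
Right analog: (340 + 30) mod 360 = 10°
Analogous hues = 310° and 10°


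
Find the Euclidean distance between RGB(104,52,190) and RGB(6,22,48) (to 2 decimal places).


d = √[(R₁-R₂)² + (G₁-G₂)² + (B₁-B₂)²]
d = √[(104-6)² + (52-22)² + (190-48)²]
d = √[9604 + 900 + 20164]
d = √30668
d ≈ 175.12


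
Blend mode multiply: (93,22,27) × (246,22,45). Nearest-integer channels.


Multiply: C = A×B/255, rounded to nearest integer
R: 93×246/255 = 22878/255 ≈ 89.718 → 90
G: 22×22/255 = 484/255 ≈ 1.898 → 2
B: 27×45/255 = 1215/255 ≈ 4.765 → 5
= RGB(90, 2, 5)


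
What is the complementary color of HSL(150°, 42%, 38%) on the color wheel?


Complement = opposite side of color wheel = hue + 180°
H' = (150 + 180) mod 360 = 330°
S and L unchanged.
= HSL(330°, 42%, 38%)


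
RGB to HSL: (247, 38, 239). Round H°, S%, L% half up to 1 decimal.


Normalize: R'=247/255≈0.9686, G'=38/255≈0.1490, B'=239/255≈0.9373
Max=247/255, Min=38/255, Δ=Max-Min=209/255
L = (Max+Min)/2 = (247+38)/510 = 285/510 = 0.55882… → L = 55.9%
L > 0.5 → S = Δ/(2-Max-Min) = 209/(510-247-38) = 209/225 = 0.92888… → S = 92.9%
(the 1/255 factors cancel in S and H, so raw channel differences can be used)
Max is R' → H = 60 × (((G-B)/Δ) mod 6) = 60 × (((38-239)/209) mod 6)
  (-201)/209 = -0.9617…; negative, so add 6 → 5.0382…
  H = 60 × 5.0382… = 302.296…° → H = 302.3°
= HSL(302.3°, 92.9%, 55.9%)


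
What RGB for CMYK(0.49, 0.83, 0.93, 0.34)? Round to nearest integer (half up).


R = 255 × (1-C) × (1-K) = 255 × 0.51 × 0.66 = 85.833 → 86
G = 255 × (1-M) × (1-K) = 255 × 0.17 × 0.66 = 28.611 → 29
B = 255 × (1-Y) × (1-K) = 255 × 0.07 × 0.66 = 11.781 → 12
= RGB(86, 29, 12)


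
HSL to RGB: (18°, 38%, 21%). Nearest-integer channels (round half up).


H=18°, S=0.38, L=0.21
C = (1-|2L-1|)×S = (1-|-0.58|)×0.38 = 0.1596
H' = H/60 = 18/60 ≈ 0.3000; X = C×(1-|H' mod 2 - 1|) = 0.04788
m = L - C/2 = 0.21 - 0.0798 = 0.1302
Sector ⌊H'⌋ = 0 → (R',G',B') = (0.1596, 0.04788, 0.0)
RGB = ((R'+m)×255, (G'+m)×255, (B'+m)×255) = (73.899, 45.4104, 33.201)
Round half up → RGB(74, 45, 33)


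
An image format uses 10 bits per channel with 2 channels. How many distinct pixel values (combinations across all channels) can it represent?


Total bits = 10 bits/channel × 2 channels = 20 bits
Distinct pixel values = 2^20
= 1,048,576 pixel values


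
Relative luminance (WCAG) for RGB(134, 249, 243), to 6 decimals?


Linearize each channel (sRGB transfer function): c = v/255; c_lin = c/12.92 if c ≤ 0.04045, else ((c+0.055)/1.055)^2.4
  R: 134/255 ≈ 0.525490 > 0.04045 → ((0.525490+0.055)/1.055)^2.4 ≈ 0.238398
  G: 249/255 ≈ 0.976471 > 0.04045 → ((0.976471+0.055)/1.055)^2.4 ≈ 0.947307
  B: 243/255 ≈ 0.952941 > 0.04045 → ((0.952941+0.055)/1.055)^2.4 ≈ 0.896269
R_lin = 0.238398, G_lin = 0.947307, B_lin = 0.896269
L = 0.2126×R + 0.7152×G + 0.0722×B
L = 0.2126×0.238398 + 0.7152×0.947307 + 0.0722×0.896269
L ≈ 0.792908


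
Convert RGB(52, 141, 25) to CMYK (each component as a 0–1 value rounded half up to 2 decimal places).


R'=52/255≈0.2039, G'=141/255≈0.5529, B'=25/255≈0.0980
K = 1 - max(R',G',B') = 1 - 141/255 = 114/255 = 0.44705… → 0.45
(1-R'-K)/(1-K) simplifies to (max-R)/max with max = 141:
C = (141-52)/141 = 89/141 = 0.63120… → 0.63
M = (141-141)/141 = 0/141 = 0 → 0.00
Y = (141-25)/141 = 116/141 = 0.82269… → 0.82
= CMYK(0.63, 0.00, 0.82, 0.45)


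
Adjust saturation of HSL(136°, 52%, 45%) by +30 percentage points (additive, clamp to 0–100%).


Original S = 52%
Adjustment = +30 percentage points
New S = 52 + (30) = 82
Clamp to [0, 100] → 82
= HSL(136°, 82%, 45%)


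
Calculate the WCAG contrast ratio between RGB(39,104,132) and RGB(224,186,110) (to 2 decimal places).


Linearize each sRGB channel c=v/255: c/12.92 if c ≤ 0.04045 else ((c+0.055)/1.055)^2.4
L = 0.2126×R_lin + 0.7152×G_lin + 0.0722×B_lin
Color 1 (39,104,132):
  R=39: 39/255≈0.1529 > 0.04045 → ((0.1529+0.055)/1.055)^2.4 ≈ 0.02029
  G=104: 104/255≈0.4078 > 0.04045 → ((0.4078+0.055)/1.055)^2.4 ≈ 0.13843
  B=132: 132/255≈0.5176 > 0.04045 → ((0.5176+0.055)/1.055)^2.4 ≈ 0.23074
  L1 = 0.2126×0.02029 + 0.7152×0.13843 + 0.0722×0.23074 ≈ 0.11998
Color 2 (224,186,110):
  R=224: 224/255≈0.8784 > 0.04045 → ((0.8784+0.055)/1.055)^2.4 ≈ 0.74540
  G=186: 186/255≈0.7294 > 0.04045 → ((0.7294+0.055)/1.055)^2.4 ≈ 0.49102
  B=110: 110/255≈0.4314 > 0.04045 → ((0.4314+0.055)/1.055)^2.4 ≈ 0.15593
  L2 = 0.2126×0.74540 + 0.7152×0.49102 + 0.0722×0.15593 ≈ 0.52091
Lighter = 0.52091, Darker = 0.11998
Ratio = (L_lighter + 0.05) / (L_darker + 0.05)
Ratio = (0.52091 + 0.05) / (0.11998 + 0.05) = 0.57091 / 0.16998 ≈ 3.3587
Ratio ≈ 3.36:1


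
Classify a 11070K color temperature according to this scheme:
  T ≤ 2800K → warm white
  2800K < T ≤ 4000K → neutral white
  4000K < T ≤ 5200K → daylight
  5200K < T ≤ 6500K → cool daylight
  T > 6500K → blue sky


Temperature: 11070K
11070K > 6500K → blue sky
Classification: blue sky


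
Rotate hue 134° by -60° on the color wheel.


New hue = (H + rotation) mod 360
New hue = (134 -60) mod 360
= 74 mod 360
= 74°


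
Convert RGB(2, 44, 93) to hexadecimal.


R = 2 → 02 (hex)
G = 44 → 2C (hex)
B = 93 → 5D (hex)
Hex = #022C5D


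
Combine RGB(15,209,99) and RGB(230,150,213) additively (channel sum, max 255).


Additive: each channel = min(255, C₁+C₂)
R: 15+230 = 245 → 245
G: 209+150 = 359 → 255
B: 99+213 = 312 → 255
= RGB(245, 255, 255)


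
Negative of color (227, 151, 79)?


Invert: (255-R, 255-G, 255-B)
R: 255-227 = 28
G: 255-151 = 104
B: 255-79 = 176
= RGB(28, 104, 176)


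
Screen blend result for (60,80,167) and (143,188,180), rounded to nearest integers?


Screen: C = 255 - (255-A)×(255-B)/255, rounded to nearest integer
R: 255 - (255-60)×(255-143)/255 = 255 - 21840/255 ≈ 255 - 85.647 = 169.353 → 169
G: 255 - (255-80)×(255-188)/255 = 255 - 11725/255 ≈ 255 - 45.980 = 209.020 → 209
B: 255 - (255-167)×(255-180)/255 = 255 - 6600/255 ≈ 255 - 25.882 = 229.118 → 229
= RGB(169, 209, 229)


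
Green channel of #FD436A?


Color: #FD436A
R = FD = 253
G = 43 = 67
B = 6A = 106
Green = 67


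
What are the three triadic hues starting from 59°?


Triadic: equally spaced at 120° intervals
H1 = 59°
H2 = (59 + 120) mod 360 = 179°
H3 = (59 + 240) mod 360 = 299°
Triadic = 59°, 179°, 299°


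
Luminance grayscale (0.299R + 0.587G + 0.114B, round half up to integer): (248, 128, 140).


Gray = 0.299×R + 0.587×G + 0.114×B
Gray = 0.299×248 + 0.587×128 + 0.114×140
Gray = 74.152 + 75.136 + 15.960
Gray = 165.248 → round half up → 165
Gray = 165


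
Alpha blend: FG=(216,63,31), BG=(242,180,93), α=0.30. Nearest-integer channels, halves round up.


C = α×F + (1-α)×B, with 1-α = 0.70
R: 0.30×216 + 0.70×242 = 64.80 + 169.40 = 234.20 → 234
G: 0.30×63 + 0.70×180 = 18.90 + 126.00 = 144.90 → 145
B: 0.30×31 + 0.70×93 = 9.30 + 65.10 = 74.40 → 74
= RGB(234, 145, 74)


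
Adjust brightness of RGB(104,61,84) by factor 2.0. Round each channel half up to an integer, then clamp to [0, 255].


Multiply each channel by 2.0, round half up, clamp to [0, 255]
R: 104×2.0 = 208
G: 61×2.0 = 122
B: 84×2.0 = 168
= RGB(208, 122, 168)


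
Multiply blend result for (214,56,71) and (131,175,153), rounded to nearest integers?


Multiply: C = A×B/255, rounded to nearest integer
R: 214×131/255 = 28034/255 ≈ 109.937 → 110
G: 56×175/255 = 9800/255 ≈ 38.431 → 38
B: 71×153/255 = 10863/255 ≈ 42.600 → 43
= RGB(110, 38, 43)


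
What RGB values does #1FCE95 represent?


1F → 31 (R)
CE → 206 (G)
95 → 149 (B)
= RGB(31, 206, 149)


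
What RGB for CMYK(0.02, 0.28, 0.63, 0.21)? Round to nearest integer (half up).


R = 255 × (1-C) × (1-K) = 255 × 0.98 × 0.79 = 197.421 → 197
G = 255 × (1-M) × (1-K) = 255 × 0.72 × 0.79 = 145.044 → 145
B = 255 × (1-Y) × (1-K) = 255 × 0.37 × 0.79 = 74.5365 → 75
= RGB(197, 145, 75)


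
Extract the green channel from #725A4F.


Color: #725A4F
R = 72 = 114
G = 5A = 90
B = 4F = 79
Green = 90


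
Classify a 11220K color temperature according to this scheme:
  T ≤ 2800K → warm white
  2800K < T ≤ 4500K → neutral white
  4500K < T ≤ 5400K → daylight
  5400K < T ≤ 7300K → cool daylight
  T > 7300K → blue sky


Temperature: 11220K
11220K > 7300K → blue sky
Classification: blue sky


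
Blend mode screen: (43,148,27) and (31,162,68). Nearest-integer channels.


Screen: C = 255 - (255-A)×(255-B)/255, rounded to nearest integer
R: 255 - (255-43)×(255-31)/255 = 255 - 47488/255 ≈ 255 - 186.227 = 68.773 → 69
G: 255 - (255-148)×(255-162)/255 = 255 - 9951/255 ≈ 255 - 39.024 = 215.976 → 216
B: 255 - (255-27)×(255-68)/255 = 255 - 42636/255 ≈ 255 - 167.200 = 87.800 → 88
= RGB(69, 216, 88)


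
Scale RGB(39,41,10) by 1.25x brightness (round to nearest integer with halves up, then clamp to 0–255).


Multiply each channel by 1.25, round half up, clamp to [0, 255]
R: 39×1.25 = 48.75 → round → 49
G: 41×1.25 = 51.25 → round → 51
B: 10×1.25 = 12.5 → round → 13
= RGB(49, 51, 13)


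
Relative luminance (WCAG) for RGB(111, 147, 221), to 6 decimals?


Linearize each channel (sRGB transfer function): c = v/255; c_lin = c/12.92 if c ≤ 0.04045, else ((c+0.055)/1.055)^2.4
  R: 111/255 ≈ 0.435294 > 0.04045 → ((0.435294+0.055)/1.055)^2.4 ≈ 0.158961
  G: 147/255 ≈ 0.576471 > 0.04045 → ((0.576471+0.055)/1.055)^2.4 ≈ 0.291771
  B: 221/255 ≈ 0.866667 > 0.04045 → ((0.866667+0.055)/1.055)^2.4 ≈ 0.723055
R_lin = 0.158961, G_lin = 0.291771, B_lin = 0.723055
L = 0.2126×R + 0.7152×G + 0.0722×B
L = 0.2126×0.158961 + 0.7152×0.291771 + 0.0722×0.723055
L ≈ 0.294674


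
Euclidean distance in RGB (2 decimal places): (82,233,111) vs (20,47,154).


d = √[(R₁-R₂)² + (G₁-G₂)² + (B₁-B₂)²]
d = √[(82-20)² + (233-47)² + (111-154)²]
d = √[3844 + 34596 + 1849]
d = √40289
d ≈ 200.72


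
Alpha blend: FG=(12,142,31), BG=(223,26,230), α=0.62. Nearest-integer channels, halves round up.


C = α×F + (1-α)×B, with 1-α = 0.38
R: 0.62×12 + 0.38×223 = 7.44 + 84.74 = 92.18 → 92
G: 0.62×142 + 0.38×26 = 88.04 + 9.88 = 97.92 → 98
B: 0.62×31 + 0.38×230 = 19.22 + 87.40 = 106.62 → 107
= RGB(92, 98, 107)


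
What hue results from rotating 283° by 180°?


New hue = (H + rotation) mod 360
New hue = (283 + 180) mod 360
= 463 mod 360
= 103°


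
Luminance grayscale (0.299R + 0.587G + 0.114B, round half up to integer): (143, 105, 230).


Gray = 0.299×R + 0.587×G + 0.114×B
Gray = 0.299×143 + 0.587×105 + 0.114×230
Gray = 42.757 + 61.635 + 26.220
Gray = 130.612 → round half up → 131
Gray = 131


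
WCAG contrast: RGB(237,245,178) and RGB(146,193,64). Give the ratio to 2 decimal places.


Linearize each sRGB channel c=v/255: c/12.92 if c ≤ 0.04045 else ((c+0.055)/1.055)^2.4
L = 0.2126×R_lin + 0.7152×G_lin + 0.0722×B_lin
Color 1 (237,245,178):
  R=237: 237/255≈0.9294 > 0.04045 → ((0.9294+0.055)/1.055)^2.4 ≈ 0.84687
  G=245: 245/255≈0.9608 > 0.04045 → ((0.9608+0.055)/1.055)^2.4 ≈ 0.91310
  B=178: 178/255≈0.6980 > 0.04045 → ((0.6980+0.055)/1.055)^2.4 ≈ 0.44520
  L1 = 0.2126×0.84687 + 0.7152×0.91310 + 0.0722×0.44520 ≈ 0.86524
Color 2 (146,193,64):
  R=146: 146/255≈0.5725 > 0.04045 → ((0.5725+0.055)/1.055)^2.4 ≈ 0.28744
  G=193: 193/255≈0.7569 > 0.04045 → ((0.7569+0.055)/1.055)^2.4 ≈ 0.53328
  B=64: 64/255≈0.2510 > 0.04045 → ((0.2510+0.055)/1.055)^2.4 ≈ 0.05127
  L2 = 0.2126×0.28744 + 0.7152×0.53328 + 0.0722×0.05127 ≈ 0.44621
Lighter = 0.86524, Darker = 0.44621
Ratio = (L_lighter + 0.05) / (L_darker + 0.05)
Ratio = (0.86524 + 0.05) / (0.44621 + 0.05) = 0.91524 / 0.49621 ≈ 1.8445
Ratio ≈ 1.84:1


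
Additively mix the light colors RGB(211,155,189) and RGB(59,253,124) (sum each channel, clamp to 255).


Additive: each channel = min(255, C₁+C₂)
R: 211+59 = 270 → 255
G: 155+253 = 408 → 255
B: 189+124 = 313 → 255
= RGB(255, 255, 255)


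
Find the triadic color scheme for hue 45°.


Triadic: equally spaced at 120° intervals
H1 = 45°
H2 = (45 + 120) mod 360 = 165°
H3 = (45 + 240) mod 360 = 285°
Triadic = 45°, 165°, 285°


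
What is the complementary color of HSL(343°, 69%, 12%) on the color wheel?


Complement = opposite side of color wheel = hue + 180°
H' = (343 + 180) mod 360 = 163°
S and L unchanged.
= HSL(163°, 69%, 12%)


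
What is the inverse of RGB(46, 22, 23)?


Invert: (255-R, 255-G, 255-B)
R: 255-46 = 209
G: 255-22 = 233
B: 255-23 = 232
= RGB(209, 233, 232)


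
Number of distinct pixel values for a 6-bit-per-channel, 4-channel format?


Total bits = 6 bits/channel × 4 channels = 24 bits
Distinct pixel values = 2^24
= 16,777,216 pixel values


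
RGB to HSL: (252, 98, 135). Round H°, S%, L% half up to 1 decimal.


Normalize: R'=252/255≈0.9882, G'=98/255≈0.3843, B'=135/255≈0.5294
Max=252/255, Min=98/255, Δ=Max-Min=154/255
L = (Max+Min)/2 = (252+98)/510 = 350/510 = 0.68627… → L = 68.6%
L > 0.5 → S = Δ/(2-Max-Min) = 154/(510-252-98) = 154/160 = 0.9625 → S = 96.3%
(the 1/255 factors cancel in S and H, so raw channel differences can be used)
Max is R' → H = 60 × (((G-B)/Δ) mod 6) = 60 × (((98-135)/154) mod 6)
  (-37)/154 = -0.2402…; negative, so add 6 → 5.7597…
  H = 60 × 5.7597… = 345.584…° → H = 345.6°
= HSL(345.6°, 96.3%, 68.6%)


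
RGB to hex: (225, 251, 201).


R = 225 → E1 (hex)
G = 251 → FB (hex)
B = 201 → C9 (hex)
Hex = #E1FBC9


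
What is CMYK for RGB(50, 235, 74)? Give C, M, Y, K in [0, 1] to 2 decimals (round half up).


R'=50/255≈0.1961, G'=235/255≈0.9216, B'=74/255≈0.2902
K = 1 - max(R',G',B') = 1 - 235/255 = 20/255 = 0.07843… → 0.08
(1-R'-K)/(1-K) simplifies to (max-R)/max with max = 235:
C = (235-50)/235 = 185/235 = 0.78723… → 0.79
M = (235-235)/235 = 0/235 = 0 → 0.00
Y = (235-74)/235 = 161/235 = 0.68510… → 0.69
= CMYK(0.79, 0.00, 0.69, 0.08)


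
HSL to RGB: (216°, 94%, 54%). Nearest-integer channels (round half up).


H=216°, S=0.94, L=0.54
C = (1-|2L-1|)×S = (1-|0.08|)×0.94 = 0.8648
H' = H/60 = 216/60 ≈ 3.6000; X = C×(1-|H' mod 2 - 1|) = 0.34592
m = L - C/2 = 0.54 - 0.4324 = 0.1076
Sector ⌊H'⌋ = 3 → (R',G',B') = (0.0, 0.34592, 0.8648)
RGB = ((R'+m)×255, (G'+m)×255, (B'+m)×255) = (27.438, 115.6476, 247.962)
Round half up → RGB(27, 116, 248)


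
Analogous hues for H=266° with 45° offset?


Base hue: 266°
Left analog: (266 - 45) mod 360 = 221°
Right analog: (266 + 45) mod 360 = 311°
Analogous hues = 221° and 311°


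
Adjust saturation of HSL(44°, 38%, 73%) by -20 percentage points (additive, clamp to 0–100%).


Original S = 38%
Adjustment = -20 percentage points
New S = 38 + (-20) = 18
Clamp to [0, 100] → 18
= HSL(44°, 18%, 73%)


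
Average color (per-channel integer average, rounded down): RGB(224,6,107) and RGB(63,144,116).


Midpoint: each channel = ⌊(C₁+C₂)/2⌋
R: ⌊(224+63)/2⌋ = 143
G: ⌊(6+144)/2⌋ = 75
B: ⌊(107+116)/2⌋ = 111
= RGB(143, 75, 111)


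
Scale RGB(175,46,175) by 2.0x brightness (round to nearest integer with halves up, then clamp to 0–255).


Multiply each channel by 2.0, round half up, clamp to [0, 255]
R: 175×2.0 = 350 → clamp → 255
G: 46×2.0 = 92
B: 175×2.0 = 350 → clamp → 255
= RGB(255, 92, 255)


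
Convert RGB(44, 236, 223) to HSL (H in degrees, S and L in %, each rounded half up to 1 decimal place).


Normalize: R'=44/255≈0.1725, G'=236/255≈0.9255, B'=223/255≈0.8745
Max=236/255, Min=44/255, Δ=Max-Min=192/255
L = (Max+Min)/2 = (236+44)/510 = 280/510 = 0.54901… → L = 54.9%
L > 0.5 → S = Δ/(2-Max-Min) = 192/(510-236-44) = 192/230 = 0.83478… → S = 83.5%
(the 1/255 factors cancel in S and H, so raw channel differences can be used)
Max is G' → H = 60 × ((B-R)/Δ + 2) = 60 × ((223-44)/192 + 2)
  179/192 + 2 = 0.9322… + 2 = 2.9322…
  H = 60 × 2.9322… = 175.937…° → H = 175.9°
= HSL(175.9°, 83.5%, 54.9%)


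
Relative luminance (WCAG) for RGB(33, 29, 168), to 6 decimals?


Linearize each channel (sRGB transfer function): c = v/255; c_lin = c/12.92 if c ≤ 0.04045, else ((c+0.055)/1.055)^2.4
  R: 33/255 ≈ 0.129412 > 0.04045 → ((0.129412+0.055)/1.055)^2.4 ≈ 0.015209
  G: 29/255 ≈ 0.113725 > 0.04045 → ((0.113725+0.055)/1.055)^2.4 ≈ 0.012286
  B: 168/255 ≈ 0.658824 > 0.04045 → ((0.658824+0.055)/1.055)^2.4 ≈ 0.391572
R_lin = 0.015209, G_lin = 0.012286, B_lin = 0.391572
L = 0.2126×R + 0.7152×G + 0.0722×B
L = 0.2126×0.015209 + 0.7152×0.012286 + 0.0722×0.391572
L ≈ 0.040292


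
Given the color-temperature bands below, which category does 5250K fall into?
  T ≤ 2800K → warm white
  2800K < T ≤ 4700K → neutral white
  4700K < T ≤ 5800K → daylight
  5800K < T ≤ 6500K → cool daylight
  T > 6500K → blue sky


Temperature: 5250K
4700K < 5250K ≤ 5800K → daylight
Classification: daylight


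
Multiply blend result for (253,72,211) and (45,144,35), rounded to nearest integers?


Multiply: C = A×B/255, rounded to nearest integer
R: 253×45/255 = 11385/255 ≈ 44.647 → 45
G: 72×144/255 = 10368/255 ≈ 40.659 → 41
B: 211×35/255 = 7385/255 ≈ 28.961 → 29
= RGB(45, 41, 29)


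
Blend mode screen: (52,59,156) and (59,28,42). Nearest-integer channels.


Screen: C = 255 - (255-A)×(255-B)/255, rounded to nearest integer
R: 255 - (255-52)×(255-59)/255 = 255 - 39788/255 ≈ 255 - 156.031 = 98.969 → 99
G: 255 - (255-59)×(255-28)/255 = 255 - 44492/255 ≈ 255 - 174.478 = 80.522 → 81
B: 255 - (255-156)×(255-42)/255 = 255 - 21087/255 ≈ 255 - 82.694 = 172.306 → 172
= RGB(99, 81, 172)


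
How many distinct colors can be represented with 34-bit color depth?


Colors = 2^bits = 2^34
= 17,179,869,184 colors


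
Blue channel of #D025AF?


Color: #D025AF
R = D0 = 208
G = 25 = 37
B = AF = 175
Blue = 175


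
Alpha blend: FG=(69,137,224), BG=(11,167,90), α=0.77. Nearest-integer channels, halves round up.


C = α×F + (1-α)×B, with 1-α = 0.23
R: 0.77×69 + 0.23×11 = 53.13 + 2.53 = 55.66 → 56
G: 0.77×137 + 0.23×167 = 105.49 + 38.41 = 143.90 → 144
B: 0.77×224 + 0.23×90 = 172.48 + 20.70 = 193.18 → 193
= RGB(56, 144, 193)


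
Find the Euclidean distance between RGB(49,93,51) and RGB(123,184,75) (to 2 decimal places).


d = √[(R₁-R₂)² + (G₁-G₂)² + (B₁-B₂)²]
d = √[(49-123)² + (93-184)² + (51-75)²]
d = √[5476 + 8281 + 576]
d = √14333
d ≈ 119.72


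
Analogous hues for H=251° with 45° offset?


Base hue: 251°
Left analog: (251 - 45) mod 360 = 206°
Right analog: (251 + 45) mod 360 = 296°
Analogous hues = 206° and 296°


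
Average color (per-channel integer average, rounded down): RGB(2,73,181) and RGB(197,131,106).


Midpoint: each channel = ⌊(C₁+C₂)/2⌋
R: ⌊(2+197)/2⌋ = 99
G: ⌊(73+131)/2⌋ = 102
B: ⌊(181+106)/2⌋ = 143
= RGB(99, 102, 143)


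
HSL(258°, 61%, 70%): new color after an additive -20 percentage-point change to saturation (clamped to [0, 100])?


Original S = 61%
Adjustment = -20 percentage points
New S = 61 + (-20) = 41
Clamp to [0, 100] → 41
= HSL(258°, 41%, 70%)


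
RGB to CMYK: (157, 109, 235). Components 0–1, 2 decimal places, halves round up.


R'=157/255≈0.6157, G'=109/255≈0.4275, B'=235/255≈0.9216
K = 1 - max(R',G',B') = 1 - 235/255 = 20/255 = 0.07843… → 0.08
(1-R'-K)/(1-K) simplifies to (max-R)/max with max = 235:
C = (235-157)/235 = 78/235 = 0.33191… → 0.33
M = (235-109)/235 = 126/235 = 0.53617… → 0.54
Y = (235-235)/235 = 0/235 = 0 → 0.00
= CMYK(0.33, 0.54, 0.00, 0.08)


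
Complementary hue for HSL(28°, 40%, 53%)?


Complement = opposite side of color wheel = hue + 180°
H' = (28 + 180) mod 360 = 208°
S and L unchanged.
= HSL(208°, 40%, 53%)


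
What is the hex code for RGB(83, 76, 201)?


R = 83 → 53 (hex)
G = 76 → 4C (hex)
B = 201 → C9 (hex)
Hex = #534CC9


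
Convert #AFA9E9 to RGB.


AF → 175 (R)
A9 → 169 (G)
E9 → 233 (B)
= RGB(175, 169, 233)


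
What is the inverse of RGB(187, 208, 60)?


Invert: (255-R, 255-G, 255-B)
R: 255-187 = 68
G: 255-208 = 47
B: 255-60 = 195
= RGB(68, 47, 195)


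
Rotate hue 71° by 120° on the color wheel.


New hue = (H + rotation) mod 360
New hue = (71 + 120) mod 360
= 191 mod 360
= 191°


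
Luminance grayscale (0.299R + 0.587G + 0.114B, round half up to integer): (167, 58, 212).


Gray = 0.299×R + 0.587×G + 0.114×B
Gray = 0.299×167 + 0.587×58 + 0.114×212
Gray = 49.933 + 34.046 + 24.168
Gray = 108.147 → round half up → 108
Gray = 108


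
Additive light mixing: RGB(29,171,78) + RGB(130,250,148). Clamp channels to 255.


Additive: each channel = min(255, C₁+C₂)
R: 29+130 = 159 → 159
G: 171+250 = 421 → 255
B: 78+148 = 226 → 226
= RGB(159, 255, 226)


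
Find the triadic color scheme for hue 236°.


Triadic: equally spaced at 120° intervals
H1 = 236°
H2 = (236 + 120) mod 360 = 356°
H3 = (236 + 240) mod 360 = 116°
Triadic = 236°, 356°, 116°


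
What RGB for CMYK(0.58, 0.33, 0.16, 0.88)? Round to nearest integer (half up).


R = 255 × (1-C) × (1-K) = 255 × 0.42 × 0.12 = 12.852 → 13
G = 255 × (1-M) × (1-K) = 255 × 0.67 × 0.12 = 20.502 → 21
B = 255 × (1-Y) × (1-K) = 255 × 0.84 × 0.12 = 25.704 → 26
= RGB(13, 21, 26)


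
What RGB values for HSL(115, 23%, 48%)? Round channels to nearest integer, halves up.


H=115°, S=0.23, L=0.48
C = (1-|2L-1|)×S = (1-|-0.04|)×0.23 = 0.2208
H' = H/60 = 115/60 ≈ 1.9167; X = C×(1-|H' mod 2 - 1|) = 0.0184
m = L - C/2 = 0.48 - 0.1104 = 0.3696
Sector ⌊H'⌋ = 1 → (R',G',B') = (0.0184, 0.2208, 0.0)
RGB = ((R'+m)×255, (G'+m)×255, (B'+m)×255) = (98.94, 150.552, 94.248)
Round half up → RGB(99, 151, 94)


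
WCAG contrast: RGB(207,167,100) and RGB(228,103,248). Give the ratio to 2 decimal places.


Linearize each sRGB channel c=v/255: c/12.92 if c ≤ 0.04045 else ((c+0.055)/1.055)^2.4
L = 0.2126×R_lin + 0.7152×G_lin + 0.0722×B_lin
Color 1 (207,167,100):
  R=207: 207/255≈0.8118 > 0.04045 → ((0.8118+0.055)/1.055)^2.4 ≈ 0.62396
  G=167: 167/255≈0.6549 > 0.04045 → ((0.6549+0.055)/1.055)^2.4 ≈ 0.38643
  B=100: 100/255≈0.3922 > 0.04045 → ((0.3922+0.055)/1.055)^2.4 ≈ 0.12744
  L1 = 0.2126×0.62396 + 0.7152×0.38643 + 0.0722×0.12744 ≈ 0.41823
Color 2 (228,103,248):
  R=228: 228/255≈0.8941 > 0.04045 → ((0.8941+0.055)/1.055)^2.4 ≈ 0.77582
  G=103: 103/255≈0.4039 > 0.04045 → ((0.4039+0.055)/1.055)^2.4 ≈ 0.13563
  B=248: 248/255≈0.9725 > 0.04045 → ((0.9725+0.055)/1.055)^2.4 ≈ 0.93869
  L2 = 0.2126×0.77582 + 0.7152×0.13563 + 0.0722×0.93869 ≈ 0.32972
Lighter = 0.41823, Darker = 0.32972
Ratio = (L_lighter + 0.05) / (L_darker + 0.05)
Ratio = (0.41823 + 0.05) / (0.32972 + 0.05) = 0.46823 / 0.37972 ≈ 1.2331
Ratio ≈ 1.23:1


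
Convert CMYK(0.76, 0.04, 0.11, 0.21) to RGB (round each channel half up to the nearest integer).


R = 255 × (1-C) × (1-K) = 255 × 0.24 × 0.79 = 48.348 → 48
G = 255 × (1-M) × (1-K) = 255 × 0.96 × 0.79 = 193.392 → 193
B = 255 × (1-Y) × (1-K) = 255 × 0.89 × 0.79 = 179.2905 → 179
= RGB(48, 193, 179)


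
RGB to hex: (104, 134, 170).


R = 104 → 68 (hex)
G = 134 → 86 (hex)
B = 170 → AA (hex)
Hex = #6886AA


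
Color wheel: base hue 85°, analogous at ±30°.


Base hue: 85°
Left analog: (85 - 30) mod 360 = 55°
Right analog: (85 + 30) mod 360 = 115°
Analogous hues = 55° and 115°


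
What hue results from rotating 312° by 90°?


New hue = (H + rotation) mod 360
New hue = (312 + 90) mod 360
= 402 mod 360
= 42°


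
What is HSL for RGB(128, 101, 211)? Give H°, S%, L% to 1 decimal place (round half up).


Normalize: R'=128/255≈0.5020, G'=101/255≈0.3961, B'=211/255≈0.8275
Max=211/255, Min=101/255, Δ=Max-Min=110/255
L = (Max+Min)/2 = (211+101)/510 = 312/510 = 0.61176… → L = 61.2%
L > 0.5 → S = Δ/(2-Max-Min) = 110/(510-211-101) = 110/198 = 0.55555… → S = 55.6%
(the 1/255 factors cancel in S and H, so raw channel differences can be used)
Max is B' → H = 60 × ((R-G)/Δ + 4) = 60 × ((128-101)/110 + 4)
  27/110 + 4 = 0.2454… + 4 = 4.2454…
  H = 60 × 4.2454… = 254.727…° → H = 254.7°
= HSL(254.7°, 55.6%, 61.2%)


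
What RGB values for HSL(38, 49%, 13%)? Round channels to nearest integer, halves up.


H=38°, S=0.49, L=0.13
C = (1-|2L-1|)×S = (1-|-0.74|)×0.49 = 0.1274
H' = H/60 = 38/60 ≈ 0.6333; X = C×(1-|H' mod 2 - 1|) ≈ 0.0807
m = L - C/2 = 0.13 - 0.0637 = 0.0663
Sector ⌊H'⌋ = 0 → (R',G',B') = (0.1274, ≈0.0807, 0.0)
RGB = ((R'+m)×255, (G'+m)×255, (B'+m)×255) = (49.3935, 37.4816, 16.9065)
Round half up → RGB(49, 37, 17)


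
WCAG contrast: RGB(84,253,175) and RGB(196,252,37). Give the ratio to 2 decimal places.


Linearize each sRGB channel c=v/255: c/12.92 if c ≤ 0.04045 else ((c+0.055)/1.055)^2.4
L = 0.2126×R_lin + 0.7152×G_lin + 0.0722×B_lin
Color 1 (84,253,175):
  R=84: 84/255≈0.3294 > 0.04045 → ((0.3294+0.055)/1.055)^2.4 ≈ 0.08866
  G=253: 253/255≈0.9922 > 0.04045 → ((0.9922+0.055)/1.055)^2.4 ≈ 0.98225
  B=175: 175/255≈0.6863 > 0.04045 → ((0.6863+0.055)/1.055)^2.4 ≈ 0.42869
  L1 = 0.2126×0.08866 + 0.7152×0.98225 + 0.0722×0.42869 ≈ 0.75231
Color 2 (196,252,37):
  R=196: 196/255≈0.7686 > 0.04045 → ((0.7686+0.055)/1.055)^2.4 ≈ 0.55201
  G=252: 252/255≈0.9882 > 0.04045 → ((0.9882+0.055)/1.055)^2.4 ≈ 0.97345
  B=37: 37/255≈0.1451 > 0.04045 → ((0.1451+0.055)/1.055)^2.4 ≈ 0.01850
  L2 = 0.2126×0.55201 + 0.7152×0.97345 + 0.0722×0.01850 ≈ 0.81490
Lighter = 0.81490, Darker = 0.75231
Ratio = (L_lighter + 0.05) / (L_darker + 0.05)
Ratio = (0.81490 + 0.05) / (0.75231 + 0.05) = 0.86490 / 0.80231 ≈ 1.0780
Ratio ≈ 1.08:1


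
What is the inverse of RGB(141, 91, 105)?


Invert: (255-R, 255-G, 255-B)
R: 255-141 = 114
G: 255-91 = 164
B: 255-105 = 150
= RGB(114, 164, 150)


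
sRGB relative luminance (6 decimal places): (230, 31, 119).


Linearize each channel (sRGB transfer function): c = v/255; c_lin = c/12.92 if c ≤ 0.04045, else ((c+0.055)/1.055)^2.4
  R: 230/255 ≈ 0.901961 > 0.04045 → ((0.901961+0.055)/1.055)^2.4 ≈ 0.791298
  G: 31/255 ≈ 0.121569 > 0.04045 → ((0.121569+0.055)/1.055)^2.4 ≈ 0.013702
  B: 119/255 ≈ 0.466667 > 0.04045 → ((0.466667+0.055)/1.055)^2.4 ≈ 0.184475
R_lin = 0.791298, G_lin = 0.013702, B_lin = 0.184475
L = 0.2126×R + 0.7152×G + 0.0722×B
L = 0.2126×0.791298 + 0.7152×0.013702 + 0.0722×0.184475
L ≈ 0.191349


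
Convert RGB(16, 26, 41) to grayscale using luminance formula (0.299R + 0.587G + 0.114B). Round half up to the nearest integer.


Gray = 0.299×R + 0.587×G + 0.114×B
Gray = 0.299×16 + 0.587×26 + 0.114×41
Gray = 4.784 + 15.262 + 4.674
Gray = 24.720 → round half up → 25
Gray = 25


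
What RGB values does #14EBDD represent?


14 → 20 (R)
EB → 235 (G)
DD → 221 (B)
= RGB(20, 235, 221)


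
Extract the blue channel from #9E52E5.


Color: #9E52E5
R = 9E = 158
G = 52 = 82
B = E5 = 229
Blue = 229


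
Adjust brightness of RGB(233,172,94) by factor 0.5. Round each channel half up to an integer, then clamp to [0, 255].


Multiply each channel by 0.5, round half up, clamp to [0, 255]
R: 233×0.5 = 116.5 → round → 117
G: 172×0.5 = 86
B: 94×0.5 = 47
= RGB(117, 86, 47)


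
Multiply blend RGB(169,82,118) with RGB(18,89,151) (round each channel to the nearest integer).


Multiply: C = A×B/255, rounded to nearest integer
R: 169×18/255 = 3042/255 ≈ 11.929 → 12
G: 82×89/255 = 7298/255 ≈ 28.620 → 29
B: 118×151/255 = 17818/255 ≈ 69.875 → 70
= RGB(12, 29, 70)


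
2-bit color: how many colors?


Colors = 2^bits = 2^2
= 4 colors


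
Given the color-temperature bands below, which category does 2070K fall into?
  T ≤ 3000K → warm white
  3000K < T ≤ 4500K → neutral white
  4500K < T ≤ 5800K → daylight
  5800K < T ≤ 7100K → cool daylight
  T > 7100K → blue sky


Temperature: 2070K
2070K ≤ 3000K → warm white
Classification: warm white


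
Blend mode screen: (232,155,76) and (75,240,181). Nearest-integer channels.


Screen: C = 255 - (255-A)×(255-B)/255, rounded to nearest integer
R: 255 - (255-232)×(255-75)/255 = 255 - 4140/255 ≈ 255 - 16.235 = 238.765 → 239
G: 255 - (255-155)×(255-240)/255 = 255 - 1500/255 ≈ 255 - 5.882 = 249.118 → 249
B: 255 - (255-76)×(255-181)/255 = 255 - 13246/255 ≈ 255 - 51.945 = 203.055 → 203
= RGB(239, 249, 203)


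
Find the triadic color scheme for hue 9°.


Triadic: equally spaced at 120° intervals
H1 = 9°
H2 = (9 + 120) mod 360 = 129°
H3 = (9 + 240) mod 360 = 249°
Triadic = 9°, 129°, 249°


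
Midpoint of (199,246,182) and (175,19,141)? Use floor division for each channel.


Midpoint: each channel = ⌊(C₁+C₂)/2⌋
R: ⌊(199+175)/2⌋ = 187
G: ⌊(246+19)/2⌋ = 132
B: ⌊(182+141)/2⌋ = 161
= RGB(187, 132, 161)


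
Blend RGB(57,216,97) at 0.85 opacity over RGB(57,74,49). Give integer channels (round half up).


C = α×F + (1-α)×B, with 1-α = 0.15
R: 0.85×57 + 0.15×57 = 48.45 + 8.55 = 57.00 → 57
G: 0.85×216 + 0.15×74 = 183.60 + 11.10 = 194.70 → 195
B: 0.85×97 + 0.15×49 = 82.45 + 7.35 = 89.80 → 90
= RGB(57, 195, 90)


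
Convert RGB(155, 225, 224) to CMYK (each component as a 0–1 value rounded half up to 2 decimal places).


R'=155/255≈0.6078, G'=225/255≈0.8824, B'=224/255≈0.8784
K = 1 - max(R',G',B') = 1 - 225/255 = 30/255 = 0.11764… → 0.12
(1-R'-K)/(1-K) simplifies to (max-R)/max with max = 225:
C = (225-155)/225 = 70/225 = 0.31111… → 0.31
M = (225-225)/225 = 0/225 = 0 → 0.00
Y = (225-224)/225 = 1/225 = 0.00444… → 0.00
= CMYK(0.31, 0.00, 0.00, 0.12)
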